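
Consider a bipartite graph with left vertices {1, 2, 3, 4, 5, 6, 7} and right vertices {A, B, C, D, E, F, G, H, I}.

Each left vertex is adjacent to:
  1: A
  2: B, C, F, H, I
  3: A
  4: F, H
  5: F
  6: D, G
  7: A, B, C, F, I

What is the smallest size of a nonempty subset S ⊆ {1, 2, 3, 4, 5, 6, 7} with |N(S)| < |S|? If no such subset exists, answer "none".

2

Take S = {1, 3}. Its neighbourhood is {A}, so |N(S)| = 1 < |S| = 2.
No single vertex violates Hall's condition since each has at least one neighbour, so 2 is the minimum.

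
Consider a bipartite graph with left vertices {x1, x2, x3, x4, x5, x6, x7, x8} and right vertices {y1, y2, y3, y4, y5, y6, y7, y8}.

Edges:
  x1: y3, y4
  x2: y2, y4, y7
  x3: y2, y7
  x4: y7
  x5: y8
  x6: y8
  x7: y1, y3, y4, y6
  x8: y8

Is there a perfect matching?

The set {x5, x6, x8} has only 1 neighbour ({y8}), so by Hall's theorem at most 6 of the 8 left vertices can be matched.
Hence no matching covers every left vertex.

No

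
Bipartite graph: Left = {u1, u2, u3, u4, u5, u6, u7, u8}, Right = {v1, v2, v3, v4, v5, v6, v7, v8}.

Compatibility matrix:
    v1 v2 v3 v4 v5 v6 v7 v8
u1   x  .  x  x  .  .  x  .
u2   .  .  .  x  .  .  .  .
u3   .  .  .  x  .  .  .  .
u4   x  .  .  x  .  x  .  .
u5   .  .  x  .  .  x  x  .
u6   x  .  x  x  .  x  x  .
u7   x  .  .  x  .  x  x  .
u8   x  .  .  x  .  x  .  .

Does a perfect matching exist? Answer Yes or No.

The set {u1, u2, u3, u4, u5, u6, u7, u8} has only 5 neighbours ({v1, v3, v4, v6, v7}), so by Hall's theorem at most 5 of the 8 left vertices can be matched.
Hence no matching covers every left vertex.

No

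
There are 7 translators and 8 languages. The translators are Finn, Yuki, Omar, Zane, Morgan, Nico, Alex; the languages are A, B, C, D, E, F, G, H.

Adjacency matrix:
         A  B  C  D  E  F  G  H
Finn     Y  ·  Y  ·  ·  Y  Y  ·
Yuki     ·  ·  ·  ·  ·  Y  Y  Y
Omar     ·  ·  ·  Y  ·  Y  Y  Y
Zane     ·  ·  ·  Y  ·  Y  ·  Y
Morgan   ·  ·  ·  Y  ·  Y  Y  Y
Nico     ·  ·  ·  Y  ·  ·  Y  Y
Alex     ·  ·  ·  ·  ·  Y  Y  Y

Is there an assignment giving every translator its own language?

The set {Yuki, Omar, Zane, Morgan, Nico, Alex} has only 4 neighbours ({D, F, G, H}), so by Hall's theorem at most 5 of the 7 translators can be matched.
Hence no matching covers every translator.

No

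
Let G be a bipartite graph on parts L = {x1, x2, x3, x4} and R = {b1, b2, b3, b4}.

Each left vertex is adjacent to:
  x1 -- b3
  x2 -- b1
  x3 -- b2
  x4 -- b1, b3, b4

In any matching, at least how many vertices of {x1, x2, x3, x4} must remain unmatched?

0

A valid assignment of size 4: x1-b3, x2-b1, x3-b2, x4-b4.
All 4 left vertices are matched, so no larger matching exists.
That matches 4 of the 4, leaving 0 unmatched; no matching can do better.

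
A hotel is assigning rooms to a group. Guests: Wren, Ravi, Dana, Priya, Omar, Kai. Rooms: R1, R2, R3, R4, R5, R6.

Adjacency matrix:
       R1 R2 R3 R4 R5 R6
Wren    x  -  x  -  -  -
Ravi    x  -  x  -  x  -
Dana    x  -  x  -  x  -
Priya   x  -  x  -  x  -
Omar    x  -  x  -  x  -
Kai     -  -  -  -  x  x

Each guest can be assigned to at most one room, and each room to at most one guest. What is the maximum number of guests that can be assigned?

One maximum matching: Wren–R1, Ravi–R3, Dana–R5, Kai–R6.
The set {Wren, Ravi, Dana, Priya, Omar} has only 3 neighbours ({R1, R3, R5}), so by Hall's theorem at most 4 of the 6 guests can be matched.

4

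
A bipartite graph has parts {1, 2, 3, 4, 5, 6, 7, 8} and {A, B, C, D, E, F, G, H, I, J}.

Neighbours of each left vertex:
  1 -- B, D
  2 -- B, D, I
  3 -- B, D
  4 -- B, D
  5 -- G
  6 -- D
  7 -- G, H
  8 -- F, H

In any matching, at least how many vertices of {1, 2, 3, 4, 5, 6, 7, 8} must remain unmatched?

For example, pair 1–D, 2–I, 3–B, 5–G, 7–H, 8–F.
The set {1, 3, 4, 6} has only 2 neighbours ({B, D}), so by Hall's theorem at most 6 of the 8 left vertices can be matched.
That matches 6 of the 8, leaving 2 unmatched; no matching can do better.

2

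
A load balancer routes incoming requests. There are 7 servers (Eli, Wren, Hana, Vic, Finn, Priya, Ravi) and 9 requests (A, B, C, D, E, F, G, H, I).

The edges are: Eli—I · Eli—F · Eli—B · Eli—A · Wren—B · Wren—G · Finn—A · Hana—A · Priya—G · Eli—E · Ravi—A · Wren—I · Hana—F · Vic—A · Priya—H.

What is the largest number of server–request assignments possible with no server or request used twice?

5

One maximum matching: Eli→E, Wren→B, Hana→F, Vic→A, Priya→G.
The set {Vic, Finn, Ravi} has only 1 neighbour ({A}), so by Hall's theorem at most 5 of the 7 servers can be matched.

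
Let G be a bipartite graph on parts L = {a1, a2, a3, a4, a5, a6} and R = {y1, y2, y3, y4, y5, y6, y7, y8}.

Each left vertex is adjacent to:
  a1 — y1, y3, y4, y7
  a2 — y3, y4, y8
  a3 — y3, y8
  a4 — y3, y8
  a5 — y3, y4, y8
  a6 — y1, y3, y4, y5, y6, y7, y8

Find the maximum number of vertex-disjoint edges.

A valid assignment of size 5: a1–y1, a2–y4, a3–y8, a4–y3, a6–y6.
The set {a2, a3, a4, a5} has only 3 neighbours ({y3, y4, y8}), so by Hall's theorem at most 5 of the 6 left vertices can be matched.

5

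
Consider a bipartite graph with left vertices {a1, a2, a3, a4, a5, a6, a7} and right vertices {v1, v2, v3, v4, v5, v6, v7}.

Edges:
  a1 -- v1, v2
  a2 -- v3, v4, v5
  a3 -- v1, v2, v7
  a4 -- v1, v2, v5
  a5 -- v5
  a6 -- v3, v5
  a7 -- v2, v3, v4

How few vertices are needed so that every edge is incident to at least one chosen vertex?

6

{a3, v1, v2, v3, v4, v5} is a vertex cover of size 6: every edge has an endpoint in this set.
No smaller cover exists because a1–v1, a2–v4, a3–v7, a4–v2, a5–v5, a6–v3 is a matching of size 6, and a cover must include an endpoint of each of these disjoint edges (König's theorem).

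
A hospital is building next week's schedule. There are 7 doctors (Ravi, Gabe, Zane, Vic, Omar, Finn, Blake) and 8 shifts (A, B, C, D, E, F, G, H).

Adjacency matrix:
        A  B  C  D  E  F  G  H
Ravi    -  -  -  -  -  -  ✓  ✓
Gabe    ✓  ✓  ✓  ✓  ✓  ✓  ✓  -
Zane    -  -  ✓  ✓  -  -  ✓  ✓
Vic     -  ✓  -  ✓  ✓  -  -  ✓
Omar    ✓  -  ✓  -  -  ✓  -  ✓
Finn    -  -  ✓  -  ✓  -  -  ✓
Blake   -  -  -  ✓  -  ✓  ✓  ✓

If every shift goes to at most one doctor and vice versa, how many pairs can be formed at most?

One maximum matching: Ravi–H, Gabe–A, Zane–G, Vic–B, Omar–C, Finn–E, Blake–F.
This saturates every doctor, so 7 is the maximum.

7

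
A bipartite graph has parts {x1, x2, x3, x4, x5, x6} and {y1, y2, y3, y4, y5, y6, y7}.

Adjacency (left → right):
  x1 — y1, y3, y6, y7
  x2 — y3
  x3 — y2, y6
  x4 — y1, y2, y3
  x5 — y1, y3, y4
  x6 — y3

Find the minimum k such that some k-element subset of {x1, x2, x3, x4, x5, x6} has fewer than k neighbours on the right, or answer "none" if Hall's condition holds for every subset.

2

Take S = {x2, x6}. Its neighbourhood is {y3}, so |N(S)| = 1 < |S| = 2.
No single vertex violates Hall's condition since each has at least one neighbour, so 2 is the minimum.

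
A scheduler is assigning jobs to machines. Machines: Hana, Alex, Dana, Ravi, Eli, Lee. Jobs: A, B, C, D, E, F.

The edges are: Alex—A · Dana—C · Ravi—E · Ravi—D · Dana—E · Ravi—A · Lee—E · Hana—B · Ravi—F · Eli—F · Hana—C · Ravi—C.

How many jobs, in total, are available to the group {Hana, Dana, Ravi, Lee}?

The union of neighbours of {Hana, Dana, Ravi, Lee} is {A, B, C, D, E, F}, which has 6 elements.
Since |N(S)| = 6 ≥ |S| = 4, Hall's condition holds for this subset.

6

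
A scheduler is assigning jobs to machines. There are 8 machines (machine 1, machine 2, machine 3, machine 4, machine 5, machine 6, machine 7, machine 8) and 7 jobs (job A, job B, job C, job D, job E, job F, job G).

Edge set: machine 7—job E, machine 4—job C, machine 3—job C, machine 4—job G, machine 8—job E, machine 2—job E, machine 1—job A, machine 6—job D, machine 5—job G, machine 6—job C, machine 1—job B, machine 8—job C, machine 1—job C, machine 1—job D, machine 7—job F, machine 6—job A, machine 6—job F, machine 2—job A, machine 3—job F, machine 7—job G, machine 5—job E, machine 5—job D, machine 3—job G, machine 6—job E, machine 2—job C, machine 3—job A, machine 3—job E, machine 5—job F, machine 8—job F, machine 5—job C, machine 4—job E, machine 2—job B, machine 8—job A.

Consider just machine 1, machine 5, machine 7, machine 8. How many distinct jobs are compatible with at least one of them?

7

The union of neighbours of {machine 1, machine 5, machine 7, machine 8} is {job A, job B, job C, job D, job E, job F, job G}, which has 7 elements.
Since |N(S)| = 7 ≥ |S| = 4, Hall's condition holds for this subset.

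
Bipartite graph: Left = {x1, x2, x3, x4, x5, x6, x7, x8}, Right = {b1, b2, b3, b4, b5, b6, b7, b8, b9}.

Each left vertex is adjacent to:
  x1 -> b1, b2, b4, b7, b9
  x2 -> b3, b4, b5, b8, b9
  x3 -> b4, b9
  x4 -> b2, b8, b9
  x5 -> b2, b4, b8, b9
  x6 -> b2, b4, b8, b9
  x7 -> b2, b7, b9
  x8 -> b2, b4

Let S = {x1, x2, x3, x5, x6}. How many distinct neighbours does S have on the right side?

8

The union of neighbours of {x1, x2, x3, x5, x6} is {b1, b2, b3, b4, b5, b7, b8, b9}, which has 8 elements.
Since |N(S)| = 8 ≥ |S| = 5, Hall's condition holds for this subset.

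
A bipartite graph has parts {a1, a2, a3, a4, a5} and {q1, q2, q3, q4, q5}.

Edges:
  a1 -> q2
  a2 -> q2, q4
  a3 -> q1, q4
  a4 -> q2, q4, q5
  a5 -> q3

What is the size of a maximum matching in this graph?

5

For example, pair a1→q2, a2→q4, a3→q1, a4→q5, a5→q3.
This saturates every left vertex, so 5 is the maximum.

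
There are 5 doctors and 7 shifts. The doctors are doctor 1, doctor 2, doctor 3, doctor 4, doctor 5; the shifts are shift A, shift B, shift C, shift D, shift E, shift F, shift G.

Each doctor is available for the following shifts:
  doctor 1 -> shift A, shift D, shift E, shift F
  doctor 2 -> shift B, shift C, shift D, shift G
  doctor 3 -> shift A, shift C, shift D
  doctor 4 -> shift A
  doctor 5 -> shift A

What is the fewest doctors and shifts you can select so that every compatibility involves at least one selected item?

{doctor 1, doctor 2, doctor 3, shift A} is a vertex cover of size 4: every edge has an endpoint in this set.
No smaller cover exists because doctor 1–shift E, doctor 2–shift G, doctor 3–shift D, doctor 4–shift A is a matching of size 4, and a cover must include an endpoint of each of these disjoint edges (König's theorem).

4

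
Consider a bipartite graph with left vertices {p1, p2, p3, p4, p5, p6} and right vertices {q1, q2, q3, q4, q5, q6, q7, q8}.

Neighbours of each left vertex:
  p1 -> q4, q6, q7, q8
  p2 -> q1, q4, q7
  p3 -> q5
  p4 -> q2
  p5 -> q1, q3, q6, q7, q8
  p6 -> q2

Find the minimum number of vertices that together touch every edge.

5

The 5 edges p1–q7, p2–q4, p3–q5, p4–q2, p5–q6 form a matching, so any vertex cover needs at least 5 vertices (one per matched edge).
Conversely {p1, p2, p3, p5, q2} meets every edge and has exactly 5 vertices, so 5 is optimal.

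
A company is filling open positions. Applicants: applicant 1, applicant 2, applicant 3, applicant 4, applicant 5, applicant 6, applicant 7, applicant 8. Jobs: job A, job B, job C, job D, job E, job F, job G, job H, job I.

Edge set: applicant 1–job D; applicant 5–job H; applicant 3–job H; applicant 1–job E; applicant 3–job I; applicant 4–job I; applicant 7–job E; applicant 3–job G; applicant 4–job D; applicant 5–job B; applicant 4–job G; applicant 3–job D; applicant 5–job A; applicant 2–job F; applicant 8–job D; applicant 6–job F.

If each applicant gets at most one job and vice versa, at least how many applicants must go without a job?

2

For example, pair applicant 1–job D, applicant 2–job F, applicant 3–job I, applicant 4–job G, applicant 5–job A, applicant 7–job E.
The set {applicant 1, applicant 2, applicant 6, applicant 7, applicant 8} has only 3 neighbours ({job D, job E, job F}), so by Hall's theorem at most 6 of the 8 applicants can be matched.
That matches 6 of the 8, leaving 2 unmatched; no matching can do better.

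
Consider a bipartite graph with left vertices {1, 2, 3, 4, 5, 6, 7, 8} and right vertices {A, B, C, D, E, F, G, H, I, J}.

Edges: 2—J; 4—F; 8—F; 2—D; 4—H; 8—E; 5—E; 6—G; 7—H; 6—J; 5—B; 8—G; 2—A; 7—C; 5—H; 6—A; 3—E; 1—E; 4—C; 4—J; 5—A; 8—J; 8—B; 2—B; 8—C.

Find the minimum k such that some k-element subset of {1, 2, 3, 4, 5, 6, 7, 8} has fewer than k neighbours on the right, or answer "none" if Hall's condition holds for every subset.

2

Take S = {1, 3}. Its neighbourhood is {E}, so |N(S)| = 1 < |S| = 2.
No single vertex violates Hall's condition since each has at least one neighbour, so 2 is the minimum.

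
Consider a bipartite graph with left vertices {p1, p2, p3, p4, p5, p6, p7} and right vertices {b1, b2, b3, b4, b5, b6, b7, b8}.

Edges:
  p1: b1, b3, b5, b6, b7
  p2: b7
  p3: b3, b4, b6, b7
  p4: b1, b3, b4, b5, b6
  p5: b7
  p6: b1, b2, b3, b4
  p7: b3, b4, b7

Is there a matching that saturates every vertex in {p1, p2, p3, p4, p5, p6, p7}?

The set {p2, p5} has only 1 neighbour ({b7}), so by Hall's theorem at most 6 of the 7 left vertices can be matched.
Hence no matching covers every left vertex.

No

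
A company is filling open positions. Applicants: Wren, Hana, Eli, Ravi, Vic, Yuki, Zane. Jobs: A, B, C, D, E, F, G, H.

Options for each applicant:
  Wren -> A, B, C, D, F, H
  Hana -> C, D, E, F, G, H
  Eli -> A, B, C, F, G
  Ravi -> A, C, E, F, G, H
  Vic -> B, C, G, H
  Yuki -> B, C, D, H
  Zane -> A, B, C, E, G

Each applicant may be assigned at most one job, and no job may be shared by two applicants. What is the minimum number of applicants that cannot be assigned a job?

0

One maximum matching: Wren–F, Hana–E, Eli–B, Ravi–A, Vic–H, Yuki–C, Zane–G.
This saturates every applicant, so 7 is the maximum.
That matches 7 of the 7, leaving 0 unmatched; no matching can do better.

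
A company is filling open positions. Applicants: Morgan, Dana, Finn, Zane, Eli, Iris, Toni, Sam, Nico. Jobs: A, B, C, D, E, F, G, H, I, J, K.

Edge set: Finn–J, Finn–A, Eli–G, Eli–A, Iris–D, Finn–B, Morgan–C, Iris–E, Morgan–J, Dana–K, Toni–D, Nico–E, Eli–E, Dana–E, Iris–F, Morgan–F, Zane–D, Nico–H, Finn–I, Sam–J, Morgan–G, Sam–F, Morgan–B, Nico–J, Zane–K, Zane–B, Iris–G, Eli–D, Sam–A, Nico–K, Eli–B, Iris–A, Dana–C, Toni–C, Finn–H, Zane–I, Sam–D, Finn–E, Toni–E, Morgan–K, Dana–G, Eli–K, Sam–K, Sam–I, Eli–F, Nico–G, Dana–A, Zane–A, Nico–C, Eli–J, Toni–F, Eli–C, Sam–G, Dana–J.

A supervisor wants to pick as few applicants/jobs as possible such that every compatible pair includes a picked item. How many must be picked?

A maximum matching has 9 edges (e.g. Morgan–B, Dana–C, Finn–E, Zane–D, Eli–K, Iris–A, Toni–F, Sam–G, Nico–J).
By König's theorem the minimum vertex cover has the same size. One such cover is {Morgan, Dana, Finn, Zane, Eli, Iris, Toni, Sam, Nico}.

9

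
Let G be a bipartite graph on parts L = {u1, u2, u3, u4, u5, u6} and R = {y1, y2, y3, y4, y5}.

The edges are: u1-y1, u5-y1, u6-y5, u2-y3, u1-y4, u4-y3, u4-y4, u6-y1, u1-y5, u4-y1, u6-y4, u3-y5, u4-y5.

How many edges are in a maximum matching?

A valid assignment of size 4: u1→y4, u2→y3, u3→y5, u4→y1.
The set {u1, u2, u3, u4, u5, u6} has only 4 neighbours ({y1, y3, y4, y5}), so by Hall's theorem at most 4 of the 6 left vertices can be matched.

4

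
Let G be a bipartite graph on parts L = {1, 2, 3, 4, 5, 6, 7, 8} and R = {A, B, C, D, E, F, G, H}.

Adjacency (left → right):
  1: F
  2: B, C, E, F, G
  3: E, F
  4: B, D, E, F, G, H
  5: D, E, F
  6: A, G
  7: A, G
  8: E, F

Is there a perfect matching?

The set {1, 3, 8} has only 2 neighbours ({E, F}), so by Hall's theorem at most 7 of the 8 left vertices can be matched.
Hence no matching covers every left vertex.

No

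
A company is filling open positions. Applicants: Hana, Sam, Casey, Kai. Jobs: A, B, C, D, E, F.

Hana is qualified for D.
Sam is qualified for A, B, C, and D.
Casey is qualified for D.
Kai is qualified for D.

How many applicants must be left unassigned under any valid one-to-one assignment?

2

For example, pair Hana–D, Sam–B.
The set {Hana, Casey, Kai} has only 1 neighbour ({D}), so by Hall's theorem at most 2 of the 4 applicants can be matched.
That matches 2 of the 4, leaving 2 unmatched; no matching can do better.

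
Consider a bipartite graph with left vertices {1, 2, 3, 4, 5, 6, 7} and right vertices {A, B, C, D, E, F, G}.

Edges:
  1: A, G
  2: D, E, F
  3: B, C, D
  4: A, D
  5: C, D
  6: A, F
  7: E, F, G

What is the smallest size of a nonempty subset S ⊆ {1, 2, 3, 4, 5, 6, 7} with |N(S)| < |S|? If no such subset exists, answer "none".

A matching saturating every left vertex exists, for instance 1→G, 2→D, 3→B, 4→A, 5→C, 6→F, 7→E.
By Hall's marriage theorem, this means |N(S)| ≥ |S| for every subset S, so no violating subset exists.

none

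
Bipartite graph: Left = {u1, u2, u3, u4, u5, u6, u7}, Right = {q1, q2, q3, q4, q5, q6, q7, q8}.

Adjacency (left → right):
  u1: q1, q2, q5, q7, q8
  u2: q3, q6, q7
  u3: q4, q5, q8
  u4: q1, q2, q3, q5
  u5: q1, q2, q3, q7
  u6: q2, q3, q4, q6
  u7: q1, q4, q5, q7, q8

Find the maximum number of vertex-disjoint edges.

7

A valid assignment of size 7: u1→q1, u2→q7, u3→q8, u4→q5, u5→q2, u6→q6, u7→q4.
All 7 left vertices are matched, so no larger matching exists.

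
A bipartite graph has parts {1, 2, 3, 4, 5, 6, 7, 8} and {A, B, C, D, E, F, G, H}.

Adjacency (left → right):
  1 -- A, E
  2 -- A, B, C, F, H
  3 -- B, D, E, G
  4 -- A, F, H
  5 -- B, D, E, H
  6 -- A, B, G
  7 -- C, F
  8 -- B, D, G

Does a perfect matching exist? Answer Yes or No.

For example, pair 1–A, 2–H, 3–D, 4–F, 5–E, 6–G, 7–C, 8–B.
Every left vertex is matched, so this is a perfect matching.

Yes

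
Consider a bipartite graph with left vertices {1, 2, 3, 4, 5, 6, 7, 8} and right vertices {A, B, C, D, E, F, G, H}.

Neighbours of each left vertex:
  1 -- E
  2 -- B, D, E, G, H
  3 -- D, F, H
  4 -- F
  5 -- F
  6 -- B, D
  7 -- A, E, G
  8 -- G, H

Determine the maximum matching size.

One maximum matching: 1–E, 2–H, 3–D, 4–F, 6–B, 7–A, 8–G.
The set {4, 5} has only 1 neighbour ({F}), so by Hall's theorem at most 7 of the 8 left vertices can be matched.

7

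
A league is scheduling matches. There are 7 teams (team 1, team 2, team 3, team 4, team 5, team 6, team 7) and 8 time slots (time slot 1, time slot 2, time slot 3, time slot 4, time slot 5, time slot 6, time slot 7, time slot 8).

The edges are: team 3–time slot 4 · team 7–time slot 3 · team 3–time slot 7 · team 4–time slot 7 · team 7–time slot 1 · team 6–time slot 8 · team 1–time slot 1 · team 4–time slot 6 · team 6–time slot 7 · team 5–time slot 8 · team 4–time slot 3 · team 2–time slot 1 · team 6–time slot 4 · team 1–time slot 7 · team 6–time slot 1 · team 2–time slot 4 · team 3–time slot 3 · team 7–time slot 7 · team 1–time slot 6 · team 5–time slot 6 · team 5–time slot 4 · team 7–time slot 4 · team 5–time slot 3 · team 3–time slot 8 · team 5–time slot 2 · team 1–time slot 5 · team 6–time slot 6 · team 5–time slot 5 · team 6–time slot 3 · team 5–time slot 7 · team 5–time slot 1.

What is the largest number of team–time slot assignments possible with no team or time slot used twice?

7

For example, pair team 1–time slot 5, team 2–time slot 1, team 3–time slot 7, team 4–time slot 6, team 5–time slot 8, team 6–time slot 3, team 7–time slot 4.
All 7 teams are matched, so no larger matching exists.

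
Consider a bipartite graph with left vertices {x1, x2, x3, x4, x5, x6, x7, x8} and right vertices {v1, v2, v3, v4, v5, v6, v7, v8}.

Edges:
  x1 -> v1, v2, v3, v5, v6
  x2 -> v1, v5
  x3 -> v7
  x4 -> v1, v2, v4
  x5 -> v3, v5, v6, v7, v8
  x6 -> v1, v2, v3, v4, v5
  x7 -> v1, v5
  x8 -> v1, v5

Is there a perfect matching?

The set {x2, x7, x8} has only 2 neighbours ({v1, v5}), so by Hall's theorem at most 7 of the 8 left vertices can be matched.
Hence no matching covers every left vertex.

No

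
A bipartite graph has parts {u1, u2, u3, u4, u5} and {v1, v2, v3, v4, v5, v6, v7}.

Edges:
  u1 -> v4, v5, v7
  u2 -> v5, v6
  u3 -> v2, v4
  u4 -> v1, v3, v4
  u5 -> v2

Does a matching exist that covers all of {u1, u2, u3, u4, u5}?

Yes

A valid assignment of size 5: u1–v7, u2–v6, u3–v4, u4–v1, u5–v2.
All 5 left vertices are covered.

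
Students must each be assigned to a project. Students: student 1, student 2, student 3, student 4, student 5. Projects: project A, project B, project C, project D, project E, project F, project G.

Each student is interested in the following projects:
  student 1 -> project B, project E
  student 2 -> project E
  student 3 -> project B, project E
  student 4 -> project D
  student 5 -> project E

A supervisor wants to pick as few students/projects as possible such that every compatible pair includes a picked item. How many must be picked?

3

The 3 edges student 1–project B, student 2–project E, student 4–project D form a matching, so any vertex cover needs at least 3 vertices (one per matched edge).
Conversely {student 4, project B, project E} meets every edge and has exactly 3 vertices, so 3 is optimal.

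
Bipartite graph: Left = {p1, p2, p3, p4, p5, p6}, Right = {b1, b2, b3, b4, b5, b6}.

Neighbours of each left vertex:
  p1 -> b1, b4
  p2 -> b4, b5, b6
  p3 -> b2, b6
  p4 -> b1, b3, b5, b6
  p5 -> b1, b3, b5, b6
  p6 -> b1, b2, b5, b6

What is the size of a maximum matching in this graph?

6

One maximum matching: p1-b4, p2-b6, p3-b2, p4-b3, p5-b1, p6-b5.
This saturates every left vertex, so 6 is the maximum.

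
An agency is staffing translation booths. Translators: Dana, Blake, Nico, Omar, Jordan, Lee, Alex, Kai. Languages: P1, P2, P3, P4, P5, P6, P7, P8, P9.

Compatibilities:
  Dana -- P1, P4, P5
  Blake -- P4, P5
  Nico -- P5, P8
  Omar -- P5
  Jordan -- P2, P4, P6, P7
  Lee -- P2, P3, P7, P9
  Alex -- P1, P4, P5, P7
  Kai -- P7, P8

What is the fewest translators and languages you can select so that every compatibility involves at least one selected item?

7

The 7 edges Dana–P1, Blake–P4, Nico–P8, Omar–P5, Jordan–P6, Lee–P9, Alex–P7 form a matching, so any vertex cover needs at least 7 vertices (one per matched edge).
Conversely {Jordan, Lee, P1, P4, P5, P7, P8} meets every edge and has exactly 7 vertices, so 7 is optimal.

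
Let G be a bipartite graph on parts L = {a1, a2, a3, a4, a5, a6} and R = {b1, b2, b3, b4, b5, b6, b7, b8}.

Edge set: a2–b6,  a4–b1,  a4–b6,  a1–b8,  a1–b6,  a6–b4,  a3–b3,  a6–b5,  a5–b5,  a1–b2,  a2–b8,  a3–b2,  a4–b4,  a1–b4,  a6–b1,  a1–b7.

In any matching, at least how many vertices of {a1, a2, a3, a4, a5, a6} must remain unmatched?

0

One maximum matching: a1–b7, a2–b8, a3–b3, a4–b6, a5–b5, a6–b4.
This saturates every left vertex, so 6 is the maximum.
That matches 6 of the 6, leaving 0 unmatched; no matching can do better.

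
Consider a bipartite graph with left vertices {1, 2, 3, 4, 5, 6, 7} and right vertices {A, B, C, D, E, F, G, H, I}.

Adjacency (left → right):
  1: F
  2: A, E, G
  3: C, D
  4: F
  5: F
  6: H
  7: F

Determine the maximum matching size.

4

For example, pair 1–F, 2–E, 3–C, 6–H.
The set {1, 4, 5, 7} has only 1 neighbour ({F}), so by Hall's theorem at most 4 of the 7 left vertices can be matched.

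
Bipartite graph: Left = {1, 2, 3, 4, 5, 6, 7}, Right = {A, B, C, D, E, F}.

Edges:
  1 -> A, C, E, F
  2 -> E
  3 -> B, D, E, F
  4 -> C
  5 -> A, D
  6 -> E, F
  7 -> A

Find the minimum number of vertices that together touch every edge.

6

A maximum matching has 6 edges (e.g. 1–A, 2–E, 3–B, 4–C, 5–D, 6–F).
By König's theorem the minimum vertex cover has the same size. One such cover is {3, 5, A, C, E, F}.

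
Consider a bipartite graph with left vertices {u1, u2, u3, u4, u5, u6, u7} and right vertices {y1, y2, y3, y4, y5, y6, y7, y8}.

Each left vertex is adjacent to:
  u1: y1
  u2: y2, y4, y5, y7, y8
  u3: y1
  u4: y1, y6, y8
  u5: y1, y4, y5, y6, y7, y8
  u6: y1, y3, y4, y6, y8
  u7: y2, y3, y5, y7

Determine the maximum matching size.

6

A valid assignment of size 6: u1–y1, u2–y4, u4–y8, u5–y7, u6–y6, u7–y3.
The set {u1, u3} has only 1 neighbour ({y1}), so by Hall's theorem at most 6 of the 7 left vertices can be matched.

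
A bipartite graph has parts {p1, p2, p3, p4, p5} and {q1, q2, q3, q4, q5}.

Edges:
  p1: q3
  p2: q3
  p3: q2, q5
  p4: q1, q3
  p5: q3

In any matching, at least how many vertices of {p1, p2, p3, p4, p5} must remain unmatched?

2

For example, pair p1-q3, p3-q2, p4-q1.
The set {p1, p2, p5} has only 1 neighbour ({q3}), so by Hall's theorem at most 3 of the 5 left vertices can be matched.
That matches 3 of the 5, leaving 2 unmatched; no matching can do better.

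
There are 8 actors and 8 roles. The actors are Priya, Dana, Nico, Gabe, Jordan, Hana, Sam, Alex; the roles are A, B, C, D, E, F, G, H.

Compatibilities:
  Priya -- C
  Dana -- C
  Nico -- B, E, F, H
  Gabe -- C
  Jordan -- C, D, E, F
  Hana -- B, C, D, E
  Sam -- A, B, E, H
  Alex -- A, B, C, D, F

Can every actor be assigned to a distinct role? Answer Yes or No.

No

The set {Priya, Dana, Gabe} has only 1 neighbour ({C}), so by Hall's theorem at most 6 of the 8 actors can be matched.
Hence no matching covers every actor.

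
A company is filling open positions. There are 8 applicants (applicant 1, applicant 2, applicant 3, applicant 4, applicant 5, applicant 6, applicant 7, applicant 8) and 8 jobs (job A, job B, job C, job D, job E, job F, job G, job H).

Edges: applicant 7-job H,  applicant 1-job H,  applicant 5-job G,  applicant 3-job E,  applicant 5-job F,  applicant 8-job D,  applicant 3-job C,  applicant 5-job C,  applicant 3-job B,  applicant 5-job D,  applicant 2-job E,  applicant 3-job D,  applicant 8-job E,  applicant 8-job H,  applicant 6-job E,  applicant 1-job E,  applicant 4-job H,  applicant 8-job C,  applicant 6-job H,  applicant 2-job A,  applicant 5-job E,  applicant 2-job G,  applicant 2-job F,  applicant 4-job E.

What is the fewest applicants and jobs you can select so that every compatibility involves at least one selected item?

6

The 6 edges applicant 1–job E, applicant 2–job A, applicant 3–job B, applicant 4–job H, applicant 5–job F, applicant 8–job D form a matching, so any vertex cover needs at least 6 vertices (one per matched edge).
Conversely {applicant 2, applicant 3, applicant 5, applicant 8, job E, job H} meets every edge and has exactly 6 vertices, so 6 is optimal.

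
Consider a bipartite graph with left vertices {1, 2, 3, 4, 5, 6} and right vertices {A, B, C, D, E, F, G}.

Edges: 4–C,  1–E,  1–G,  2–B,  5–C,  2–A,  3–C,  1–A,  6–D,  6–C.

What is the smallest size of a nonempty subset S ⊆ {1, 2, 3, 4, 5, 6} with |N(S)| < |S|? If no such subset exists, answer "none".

Take S = {3, 4}. Its neighbourhood is {C}, so |N(S)| = 1 < |S| = 2.
No single vertex violates Hall's condition since each has at least one neighbour, so 2 is the minimum.

2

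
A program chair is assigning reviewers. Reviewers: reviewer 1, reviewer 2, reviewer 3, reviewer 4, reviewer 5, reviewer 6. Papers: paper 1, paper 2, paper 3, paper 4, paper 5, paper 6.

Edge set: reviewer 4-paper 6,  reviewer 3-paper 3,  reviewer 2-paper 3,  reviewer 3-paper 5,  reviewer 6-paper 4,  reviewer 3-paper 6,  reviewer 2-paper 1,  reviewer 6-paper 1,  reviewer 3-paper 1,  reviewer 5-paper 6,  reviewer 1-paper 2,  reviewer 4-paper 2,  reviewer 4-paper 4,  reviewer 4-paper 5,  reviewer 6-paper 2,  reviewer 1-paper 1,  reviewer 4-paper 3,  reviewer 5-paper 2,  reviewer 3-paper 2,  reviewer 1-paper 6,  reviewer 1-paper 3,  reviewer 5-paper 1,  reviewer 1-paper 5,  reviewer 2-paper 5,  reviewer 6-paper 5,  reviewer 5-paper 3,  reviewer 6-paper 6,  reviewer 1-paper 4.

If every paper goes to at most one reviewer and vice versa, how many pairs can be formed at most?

One maximum matching: reviewer 1-paper 4, reviewer 2-paper 3, reviewer 3-paper 6, reviewer 4-paper 5, reviewer 5-paper 1, reviewer 6-paper 2.
All 6 reviewers are matched, so no larger matching exists.

6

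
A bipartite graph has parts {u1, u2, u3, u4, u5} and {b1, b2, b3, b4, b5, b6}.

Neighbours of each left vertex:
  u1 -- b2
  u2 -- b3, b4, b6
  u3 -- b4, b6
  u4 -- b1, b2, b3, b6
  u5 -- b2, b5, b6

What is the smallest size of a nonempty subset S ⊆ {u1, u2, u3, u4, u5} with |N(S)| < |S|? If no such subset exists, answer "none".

A matching saturating every left vertex exists, for instance u1→b2, u2→b6, u3→b4, u4→b3, u5→b5.
By Hall's marriage theorem, this means |N(S)| ≥ |S| for every subset S, so no violating subset exists.

none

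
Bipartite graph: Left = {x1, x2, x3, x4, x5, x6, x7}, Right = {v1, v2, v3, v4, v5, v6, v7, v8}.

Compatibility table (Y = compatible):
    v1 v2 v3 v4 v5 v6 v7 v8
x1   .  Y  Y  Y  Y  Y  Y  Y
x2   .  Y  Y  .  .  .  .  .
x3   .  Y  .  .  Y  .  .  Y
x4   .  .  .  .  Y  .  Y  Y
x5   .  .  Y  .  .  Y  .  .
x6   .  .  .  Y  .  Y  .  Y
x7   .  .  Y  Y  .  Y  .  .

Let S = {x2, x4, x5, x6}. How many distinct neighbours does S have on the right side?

7

The union of neighbours of {x2, x4, x5, x6} is {v2, v3, v4, v5, v6, v7, v8}, which has 7 elements.
Since |N(S)| = 7 ≥ |S| = 4, Hall's condition holds for this subset.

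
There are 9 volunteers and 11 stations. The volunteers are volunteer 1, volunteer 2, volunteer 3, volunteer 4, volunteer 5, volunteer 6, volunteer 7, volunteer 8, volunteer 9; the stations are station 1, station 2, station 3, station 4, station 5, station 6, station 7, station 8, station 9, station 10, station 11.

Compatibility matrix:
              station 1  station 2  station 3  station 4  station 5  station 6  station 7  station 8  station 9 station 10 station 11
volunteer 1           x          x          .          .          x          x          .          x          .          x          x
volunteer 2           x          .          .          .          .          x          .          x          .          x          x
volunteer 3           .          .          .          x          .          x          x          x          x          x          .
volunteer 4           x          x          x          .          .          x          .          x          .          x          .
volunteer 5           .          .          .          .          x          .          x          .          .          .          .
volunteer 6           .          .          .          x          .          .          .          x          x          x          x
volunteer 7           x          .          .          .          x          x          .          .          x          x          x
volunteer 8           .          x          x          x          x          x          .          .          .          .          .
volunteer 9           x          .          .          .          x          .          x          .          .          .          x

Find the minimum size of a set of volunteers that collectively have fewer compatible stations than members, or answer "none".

A matching saturating every volunteer exists, for instance volunteer 1→station 2, volunteer 2→station 11, volunteer 3→station 7, volunteer 4→station 8, volunteer 5→station 5, volunteer 6→station 9, volunteer 7→station 6, volunteer 8→station 3, volunteer 9→station 1.
By Hall's marriage theorem, this means |N(S)| ≥ |S| for every subset S, so no violating subset exists.

none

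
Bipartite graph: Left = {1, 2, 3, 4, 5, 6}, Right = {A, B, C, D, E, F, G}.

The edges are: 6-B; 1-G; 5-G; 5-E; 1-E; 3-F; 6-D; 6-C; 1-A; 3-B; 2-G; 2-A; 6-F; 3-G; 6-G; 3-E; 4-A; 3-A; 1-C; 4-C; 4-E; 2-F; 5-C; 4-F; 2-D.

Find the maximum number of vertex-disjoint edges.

6

A valid assignment of size 6: 1→E, 2→D, 3→A, 4→F, 5→C, 6→G.
This saturates every left vertex, so 6 is the maximum.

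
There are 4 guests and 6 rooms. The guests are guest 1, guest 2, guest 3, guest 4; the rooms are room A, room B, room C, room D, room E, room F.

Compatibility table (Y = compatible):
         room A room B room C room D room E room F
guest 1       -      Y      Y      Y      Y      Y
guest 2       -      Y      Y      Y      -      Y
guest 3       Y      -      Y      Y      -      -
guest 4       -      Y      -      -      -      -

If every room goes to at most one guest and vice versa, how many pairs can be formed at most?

One maximum matching: guest 1→room F, guest 2→room D, guest 3→room C, guest 4→room B.
All 4 guests are matched, so no larger matching exists.

4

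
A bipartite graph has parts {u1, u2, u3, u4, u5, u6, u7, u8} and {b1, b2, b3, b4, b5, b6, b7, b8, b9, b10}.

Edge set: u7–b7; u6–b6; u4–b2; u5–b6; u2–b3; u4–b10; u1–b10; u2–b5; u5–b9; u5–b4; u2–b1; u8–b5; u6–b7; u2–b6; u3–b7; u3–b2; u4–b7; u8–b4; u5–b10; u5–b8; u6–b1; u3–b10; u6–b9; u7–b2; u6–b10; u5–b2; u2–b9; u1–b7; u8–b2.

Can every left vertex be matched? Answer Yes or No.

The set {u1, u3, u4, u7} has only 3 neighbours ({b10, b2, b7}), so by Hall's theorem at most 7 of the 8 left vertices can be matched.
Hence no matching covers every left vertex.

No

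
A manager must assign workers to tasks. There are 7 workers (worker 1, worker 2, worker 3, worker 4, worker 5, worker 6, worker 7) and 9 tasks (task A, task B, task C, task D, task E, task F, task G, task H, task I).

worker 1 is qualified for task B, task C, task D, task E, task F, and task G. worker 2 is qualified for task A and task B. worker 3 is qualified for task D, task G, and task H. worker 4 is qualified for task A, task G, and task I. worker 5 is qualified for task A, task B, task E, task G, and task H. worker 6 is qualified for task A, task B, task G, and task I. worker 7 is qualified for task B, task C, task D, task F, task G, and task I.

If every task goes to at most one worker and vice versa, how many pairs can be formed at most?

7

One maximum matching: worker 1→task D, worker 2→task B, worker 3→task G, worker 4→task I, worker 5→task H, worker 6→task A, worker 7→task F.
This saturates every worker, so 7 is the maximum.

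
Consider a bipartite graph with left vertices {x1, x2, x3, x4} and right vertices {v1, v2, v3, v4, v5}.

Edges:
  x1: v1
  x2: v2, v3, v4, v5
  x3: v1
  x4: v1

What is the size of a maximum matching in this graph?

A valid assignment of size 2: x1→v1, x2→v2.
The set {x1, x3, x4} has only 1 neighbour ({v1}), so by Hall's theorem at most 2 of the 4 left vertices can be matched.

2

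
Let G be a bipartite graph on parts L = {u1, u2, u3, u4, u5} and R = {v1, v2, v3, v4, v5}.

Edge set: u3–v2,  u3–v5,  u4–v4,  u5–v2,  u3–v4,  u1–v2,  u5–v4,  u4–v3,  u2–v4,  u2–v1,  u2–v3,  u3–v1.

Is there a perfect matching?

A valid assignment of size 5: u1-v2, u2-v1, u3-v5, u4-v3, u5-v4.
All 5 left vertices are covered.

Yes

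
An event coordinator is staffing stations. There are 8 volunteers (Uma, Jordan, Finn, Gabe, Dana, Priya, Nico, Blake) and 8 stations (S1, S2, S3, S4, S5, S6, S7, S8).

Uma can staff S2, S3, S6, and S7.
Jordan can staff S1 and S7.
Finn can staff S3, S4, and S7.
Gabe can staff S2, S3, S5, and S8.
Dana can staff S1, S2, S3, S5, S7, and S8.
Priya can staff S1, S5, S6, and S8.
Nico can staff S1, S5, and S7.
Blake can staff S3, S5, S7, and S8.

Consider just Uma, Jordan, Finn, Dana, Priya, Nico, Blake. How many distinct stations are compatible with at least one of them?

The union of neighbours of {Uma, Jordan, Finn, Dana, Priya, Nico, Blake} is {S1, S2, S3, S4, S5, S6, S7, S8}, which has 8 elements.
Since |N(S)| = 8 ≥ |S| = 7, Hall's condition holds for this subset.

8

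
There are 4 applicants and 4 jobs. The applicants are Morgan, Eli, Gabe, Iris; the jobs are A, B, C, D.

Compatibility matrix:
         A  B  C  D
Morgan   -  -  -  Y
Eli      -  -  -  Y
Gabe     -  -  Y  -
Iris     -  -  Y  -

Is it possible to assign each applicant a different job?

The set {Morgan, Eli, Gabe, Iris} has only 2 neighbours ({C, D}), so by Hall's theorem at most 2 of the 4 applicants can be matched.
Hence no matching covers every applicant.

No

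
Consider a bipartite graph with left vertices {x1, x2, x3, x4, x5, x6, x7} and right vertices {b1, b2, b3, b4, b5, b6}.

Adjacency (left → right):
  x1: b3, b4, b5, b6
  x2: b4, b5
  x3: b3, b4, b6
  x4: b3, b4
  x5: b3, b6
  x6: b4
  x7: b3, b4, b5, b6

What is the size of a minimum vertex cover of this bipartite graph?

4

{b3, b4, b5, b6} is a vertex cover of size 4: every edge has an endpoint in this set.
No smaller cover exists because x1–b4, x2–b5, x3–b6, x4–b3 is a matching of size 4, and a cover must include an endpoint of each of these disjoint edges (König's theorem).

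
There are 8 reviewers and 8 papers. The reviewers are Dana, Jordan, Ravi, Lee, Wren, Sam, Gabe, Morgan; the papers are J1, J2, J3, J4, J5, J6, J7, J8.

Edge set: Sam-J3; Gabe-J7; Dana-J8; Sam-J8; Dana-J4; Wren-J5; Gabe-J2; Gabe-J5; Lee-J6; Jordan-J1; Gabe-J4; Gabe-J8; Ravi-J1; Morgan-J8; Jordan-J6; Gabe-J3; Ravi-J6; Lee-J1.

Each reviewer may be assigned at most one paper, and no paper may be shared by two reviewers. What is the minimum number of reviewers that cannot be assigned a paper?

One maximum matching: Dana–J4, Jordan–J1, Ravi–J6, Wren–J5, Sam–J3, Gabe–J2, Morgan–J8.
The set {Jordan, Ravi, Lee} has only 2 neighbours ({J1, J6}), so by Hall's theorem at most 7 of the 8 reviewers can be matched.
That matches 7 of the 8, leaving 1 unmatched; no matching can do better.

1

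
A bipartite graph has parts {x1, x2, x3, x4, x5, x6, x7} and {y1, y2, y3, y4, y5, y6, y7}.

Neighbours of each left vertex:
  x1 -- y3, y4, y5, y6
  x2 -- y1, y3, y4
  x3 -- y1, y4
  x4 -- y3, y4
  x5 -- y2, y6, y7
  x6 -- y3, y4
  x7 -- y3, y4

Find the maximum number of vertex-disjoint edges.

A valid assignment of size 5: x1-y5, x2-y1, x3-y4, x4-y3, x5-y7.
The set {x2, x3, x4, x6, x7} has only 3 neighbours ({y1, y3, y4}), so by Hall's theorem at most 5 of the 7 left vertices can be matched.

5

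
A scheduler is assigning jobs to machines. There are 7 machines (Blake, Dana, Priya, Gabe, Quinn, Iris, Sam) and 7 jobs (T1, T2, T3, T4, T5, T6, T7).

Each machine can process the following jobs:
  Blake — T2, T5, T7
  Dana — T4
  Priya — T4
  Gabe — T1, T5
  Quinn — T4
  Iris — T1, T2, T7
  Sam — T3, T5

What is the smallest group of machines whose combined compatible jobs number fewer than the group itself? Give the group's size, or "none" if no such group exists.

2

Take S = {Dana, Priya}. Its neighbourhood is {T4}, so |N(S)| = 1 < |S| = 2.
No single vertex violates Hall's condition since each has at least one neighbour, so 2 is the minimum.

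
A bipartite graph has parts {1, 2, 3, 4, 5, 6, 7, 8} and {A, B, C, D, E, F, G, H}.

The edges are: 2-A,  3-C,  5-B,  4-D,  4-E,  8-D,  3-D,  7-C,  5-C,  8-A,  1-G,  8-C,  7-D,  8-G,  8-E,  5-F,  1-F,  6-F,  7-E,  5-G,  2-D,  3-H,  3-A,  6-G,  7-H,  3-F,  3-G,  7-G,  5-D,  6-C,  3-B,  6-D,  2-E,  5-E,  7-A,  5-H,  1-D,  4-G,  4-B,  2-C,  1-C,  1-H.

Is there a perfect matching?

For example, pair 1→F, 2→E, 3→H, 4→D, 5→B, 6→C, 7→A, 8→G.
All 8 left vertices are covered.

Yes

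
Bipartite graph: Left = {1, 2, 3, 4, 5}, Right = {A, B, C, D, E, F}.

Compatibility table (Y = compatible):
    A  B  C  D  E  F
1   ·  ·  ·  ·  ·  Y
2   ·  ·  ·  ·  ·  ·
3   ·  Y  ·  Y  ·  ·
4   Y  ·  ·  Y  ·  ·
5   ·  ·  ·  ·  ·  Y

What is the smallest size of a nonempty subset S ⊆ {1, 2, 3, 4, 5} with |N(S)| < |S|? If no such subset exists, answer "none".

Take S = {2}. Its neighbourhood is {}, so |N(S)| = 0 < |S| = 1.

1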